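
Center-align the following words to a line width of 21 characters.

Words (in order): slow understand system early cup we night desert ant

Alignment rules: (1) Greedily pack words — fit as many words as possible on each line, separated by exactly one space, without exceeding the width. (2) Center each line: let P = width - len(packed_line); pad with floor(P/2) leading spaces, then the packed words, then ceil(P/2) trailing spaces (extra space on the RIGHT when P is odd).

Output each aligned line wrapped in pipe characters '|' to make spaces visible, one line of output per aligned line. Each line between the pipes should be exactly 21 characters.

Line 1: ['slow', 'understand'] (min_width=15, slack=6)
Line 2: ['system', 'early', 'cup', 'we'] (min_width=19, slack=2)
Line 3: ['night', 'desert', 'ant'] (min_width=16, slack=5)

Answer: |   slow understand   |
| system early cup we |
|  night desert ant   |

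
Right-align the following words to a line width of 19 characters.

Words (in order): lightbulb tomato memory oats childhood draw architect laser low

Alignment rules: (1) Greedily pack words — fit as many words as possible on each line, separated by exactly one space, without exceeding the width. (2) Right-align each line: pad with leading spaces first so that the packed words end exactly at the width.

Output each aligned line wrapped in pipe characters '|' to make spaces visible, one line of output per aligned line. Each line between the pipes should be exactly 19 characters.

Answer: |   lightbulb tomato|
|        memory oats|
|     childhood draw|
|architect laser low|

Derivation:
Line 1: ['lightbulb', 'tomato'] (min_width=16, slack=3)
Line 2: ['memory', 'oats'] (min_width=11, slack=8)
Line 3: ['childhood', 'draw'] (min_width=14, slack=5)
Line 4: ['architect', 'laser', 'low'] (min_width=19, slack=0)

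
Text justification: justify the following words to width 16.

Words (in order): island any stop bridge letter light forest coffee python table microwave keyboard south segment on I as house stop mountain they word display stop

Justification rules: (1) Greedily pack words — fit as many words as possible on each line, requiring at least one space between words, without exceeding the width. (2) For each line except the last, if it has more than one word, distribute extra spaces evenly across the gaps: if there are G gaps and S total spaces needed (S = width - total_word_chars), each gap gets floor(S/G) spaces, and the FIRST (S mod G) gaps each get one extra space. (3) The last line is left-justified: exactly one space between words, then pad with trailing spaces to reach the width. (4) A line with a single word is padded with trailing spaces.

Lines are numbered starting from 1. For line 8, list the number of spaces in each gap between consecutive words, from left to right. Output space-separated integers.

Answer: 7

Derivation:
Line 1: ['island', 'any', 'stop'] (min_width=15, slack=1)
Line 2: ['bridge', 'letter'] (min_width=13, slack=3)
Line 3: ['light', 'forest'] (min_width=12, slack=4)
Line 4: ['coffee', 'python'] (min_width=13, slack=3)
Line 5: ['table', 'microwave'] (min_width=15, slack=1)
Line 6: ['keyboard', 'south'] (min_width=14, slack=2)
Line 7: ['segment', 'on', 'I', 'as'] (min_width=15, slack=1)
Line 8: ['house', 'stop'] (min_width=10, slack=6)
Line 9: ['mountain', 'they'] (min_width=13, slack=3)
Line 10: ['word', 'display'] (min_width=12, slack=4)
Line 11: ['stop'] (min_width=4, slack=12)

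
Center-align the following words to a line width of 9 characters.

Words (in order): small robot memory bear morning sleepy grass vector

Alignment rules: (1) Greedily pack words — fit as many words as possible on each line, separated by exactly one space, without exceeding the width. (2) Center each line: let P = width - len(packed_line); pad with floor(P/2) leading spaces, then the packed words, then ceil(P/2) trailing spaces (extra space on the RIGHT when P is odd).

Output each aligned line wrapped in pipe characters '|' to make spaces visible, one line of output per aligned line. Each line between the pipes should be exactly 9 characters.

Answer: |  small  |
|  robot  |
| memory  |
|  bear   |
| morning |
| sleepy  |
|  grass  |
| vector  |

Derivation:
Line 1: ['small'] (min_width=5, slack=4)
Line 2: ['robot'] (min_width=5, slack=4)
Line 3: ['memory'] (min_width=6, slack=3)
Line 4: ['bear'] (min_width=4, slack=5)
Line 5: ['morning'] (min_width=7, slack=2)
Line 6: ['sleepy'] (min_width=6, slack=3)
Line 7: ['grass'] (min_width=5, slack=4)
Line 8: ['vector'] (min_width=6, slack=3)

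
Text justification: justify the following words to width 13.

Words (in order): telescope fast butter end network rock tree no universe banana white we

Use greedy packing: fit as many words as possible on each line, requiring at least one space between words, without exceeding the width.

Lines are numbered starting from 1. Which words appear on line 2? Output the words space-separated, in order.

Answer: fast butter

Derivation:
Line 1: ['telescope'] (min_width=9, slack=4)
Line 2: ['fast', 'butter'] (min_width=11, slack=2)
Line 3: ['end', 'network'] (min_width=11, slack=2)
Line 4: ['rock', 'tree', 'no'] (min_width=12, slack=1)
Line 5: ['universe'] (min_width=8, slack=5)
Line 6: ['banana', 'white'] (min_width=12, slack=1)
Line 7: ['we'] (min_width=2, slack=11)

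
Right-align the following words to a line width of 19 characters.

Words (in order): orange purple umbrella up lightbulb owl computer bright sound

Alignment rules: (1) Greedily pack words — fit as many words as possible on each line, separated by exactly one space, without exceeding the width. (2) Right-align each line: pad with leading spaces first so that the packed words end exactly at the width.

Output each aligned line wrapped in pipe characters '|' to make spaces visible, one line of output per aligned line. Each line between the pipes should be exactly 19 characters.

Line 1: ['orange', 'purple'] (min_width=13, slack=6)
Line 2: ['umbrella', 'up'] (min_width=11, slack=8)
Line 3: ['lightbulb', 'owl'] (min_width=13, slack=6)
Line 4: ['computer', 'bright'] (min_width=15, slack=4)
Line 5: ['sound'] (min_width=5, slack=14)

Answer: |      orange purple|
|        umbrella up|
|      lightbulb owl|
|    computer bright|
|              sound|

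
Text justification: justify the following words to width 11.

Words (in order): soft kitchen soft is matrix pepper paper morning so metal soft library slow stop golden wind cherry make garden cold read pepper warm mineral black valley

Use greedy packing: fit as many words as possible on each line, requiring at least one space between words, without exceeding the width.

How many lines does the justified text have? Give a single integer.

Answer: 18

Derivation:
Line 1: ['soft'] (min_width=4, slack=7)
Line 2: ['kitchen'] (min_width=7, slack=4)
Line 3: ['soft', 'is'] (min_width=7, slack=4)
Line 4: ['matrix'] (min_width=6, slack=5)
Line 5: ['pepper'] (min_width=6, slack=5)
Line 6: ['paper'] (min_width=5, slack=6)
Line 7: ['morning', 'so'] (min_width=10, slack=1)
Line 8: ['metal', 'soft'] (min_width=10, slack=1)
Line 9: ['library'] (min_width=7, slack=4)
Line 10: ['slow', 'stop'] (min_width=9, slack=2)
Line 11: ['golden', 'wind'] (min_width=11, slack=0)
Line 12: ['cherry', 'make'] (min_width=11, slack=0)
Line 13: ['garden', 'cold'] (min_width=11, slack=0)
Line 14: ['read', 'pepper'] (min_width=11, slack=0)
Line 15: ['warm'] (min_width=4, slack=7)
Line 16: ['mineral'] (min_width=7, slack=4)
Line 17: ['black'] (min_width=5, slack=6)
Line 18: ['valley'] (min_width=6, slack=5)
Total lines: 18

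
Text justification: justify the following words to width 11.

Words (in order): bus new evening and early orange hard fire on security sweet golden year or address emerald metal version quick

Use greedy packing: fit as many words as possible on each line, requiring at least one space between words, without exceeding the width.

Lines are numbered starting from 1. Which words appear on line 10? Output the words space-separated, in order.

Answer: emerald

Derivation:
Line 1: ['bus', 'new'] (min_width=7, slack=4)
Line 2: ['evening', 'and'] (min_width=11, slack=0)
Line 3: ['early'] (min_width=5, slack=6)
Line 4: ['orange', 'hard'] (min_width=11, slack=0)
Line 5: ['fire', 'on'] (min_width=7, slack=4)
Line 6: ['security'] (min_width=8, slack=3)
Line 7: ['sweet'] (min_width=5, slack=6)
Line 8: ['golden', 'year'] (min_width=11, slack=0)
Line 9: ['or', 'address'] (min_width=10, slack=1)
Line 10: ['emerald'] (min_width=7, slack=4)
Line 11: ['metal'] (min_width=5, slack=6)
Line 12: ['version'] (min_width=7, slack=4)
Line 13: ['quick'] (min_width=5, slack=6)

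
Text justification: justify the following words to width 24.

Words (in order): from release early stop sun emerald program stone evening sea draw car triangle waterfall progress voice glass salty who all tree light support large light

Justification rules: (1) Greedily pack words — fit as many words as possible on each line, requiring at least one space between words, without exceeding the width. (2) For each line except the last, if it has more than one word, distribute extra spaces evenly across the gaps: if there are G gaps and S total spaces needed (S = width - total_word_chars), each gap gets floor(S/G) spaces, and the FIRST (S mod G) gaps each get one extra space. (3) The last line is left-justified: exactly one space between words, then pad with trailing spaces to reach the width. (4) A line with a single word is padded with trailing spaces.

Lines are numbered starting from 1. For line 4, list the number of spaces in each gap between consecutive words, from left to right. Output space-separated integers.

Answer: 2 2

Derivation:
Line 1: ['from', 'release', 'early', 'stop'] (min_width=23, slack=1)
Line 2: ['sun', 'emerald', 'program'] (min_width=19, slack=5)
Line 3: ['stone', 'evening', 'sea', 'draw'] (min_width=22, slack=2)
Line 4: ['car', 'triangle', 'waterfall'] (min_width=22, slack=2)
Line 5: ['progress', 'voice', 'glass'] (min_width=20, slack=4)
Line 6: ['salty', 'who', 'all', 'tree', 'light'] (min_width=24, slack=0)
Line 7: ['support', 'large', 'light'] (min_width=19, slack=5)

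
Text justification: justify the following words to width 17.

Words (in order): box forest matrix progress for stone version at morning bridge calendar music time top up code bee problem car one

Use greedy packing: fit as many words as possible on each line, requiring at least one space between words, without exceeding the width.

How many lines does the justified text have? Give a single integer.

Answer: 8

Derivation:
Line 1: ['box', 'forest', 'matrix'] (min_width=17, slack=0)
Line 2: ['progress', 'for'] (min_width=12, slack=5)
Line 3: ['stone', 'version', 'at'] (min_width=16, slack=1)
Line 4: ['morning', 'bridge'] (min_width=14, slack=3)
Line 5: ['calendar', 'music'] (min_width=14, slack=3)
Line 6: ['time', 'top', 'up', 'code'] (min_width=16, slack=1)
Line 7: ['bee', 'problem', 'car'] (min_width=15, slack=2)
Line 8: ['one'] (min_width=3, slack=14)
Total lines: 8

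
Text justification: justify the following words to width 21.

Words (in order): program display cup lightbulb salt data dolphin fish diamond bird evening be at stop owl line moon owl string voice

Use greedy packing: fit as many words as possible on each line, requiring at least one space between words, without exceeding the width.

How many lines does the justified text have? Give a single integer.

Answer: 6

Derivation:
Line 1: ['program', 'display', 'cup'] (min_width=19, slack=2)
Line 2: ['lightbulb', 'salt', 'data'] (min_width=19, slack=2)
Line 3: ['dolphin', 'fish', 'diamond'] (min_width=20, slack=1)
Line 4: ['bird', 'evening', 'be', 'at'] (min_width=18, slack=3)
Line 5: ['stop', 'owl', 'line', 'moon'] (min_width=18, slack=3)
Line 6: ['owl', 'string', 'voice'] (min_width=16, slack=5)
Total lines: 6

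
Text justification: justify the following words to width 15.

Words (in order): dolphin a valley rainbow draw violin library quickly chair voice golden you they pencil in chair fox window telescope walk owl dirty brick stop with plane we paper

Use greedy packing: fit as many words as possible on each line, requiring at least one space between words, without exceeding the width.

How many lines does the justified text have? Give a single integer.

Answer: 12

Derivation:
Line 1: ['dolphin', 'a'] (min_width=9, slack=6)
Line 2: ['valley', 'rainbow'] (min_width=14, slack=1)
Line 3: ['draw', 'violin'] (min_width=11, slack=4)
Line 4: ['library', 'quickly'] (min_width=15, slack=0)
Line 5: ['chair', 'voice'] (min_width=11, slack=4)
Line 6: ['golden', 'you', 'they'] (min_width=15, slack=0)
Line 7: ['pencil', 'in', 'chair'] (min_width=15, slack=0)
Line 8: ['fox', 'window'] (min_width=10, slack=5)
Line 9: ['telescope', 'walk'] (min_width=14, slack=1)
Line 10: ['owl', 'dirty', 'brick'] (min_width=15, slack=0)
Line 11: ['stop', 'with', 'plane'] (min_width=15, slack=0)
Line 12: ['we', 'paper'] (min_width=8, slack=7)
Total lines: 12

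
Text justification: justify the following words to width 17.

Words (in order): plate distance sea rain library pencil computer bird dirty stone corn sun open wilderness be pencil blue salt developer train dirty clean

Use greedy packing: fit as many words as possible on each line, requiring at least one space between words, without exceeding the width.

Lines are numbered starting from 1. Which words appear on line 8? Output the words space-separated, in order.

Answer: developer train

Derivation:
Line 1: ['plate', 'distance'] (min_width=14, slack=3)
Line 2: ['sea', 'rain', 'library'] (min_width=16, slack=1)
Line 3: ['pencil', 'computer'] (min_width=15, slack=2)
Line 4: ['bird', 'dirty', 'stone'] (min_width=16, slack=1)
Line 5: ['corn', 'sun', 'open'] (min_width=13, slack=4)
Line 6: ['wilderness', 'be'] (min_width=13, slack=4)
Line 7: ['pencil', 'blue', 'salt'] (min_width=16, slack=1)
Line 8: ['developer', 'train'] (min_width=15, slack=2)
Line 9: ['dirty', 'clean'] (min_width=11, slack=6)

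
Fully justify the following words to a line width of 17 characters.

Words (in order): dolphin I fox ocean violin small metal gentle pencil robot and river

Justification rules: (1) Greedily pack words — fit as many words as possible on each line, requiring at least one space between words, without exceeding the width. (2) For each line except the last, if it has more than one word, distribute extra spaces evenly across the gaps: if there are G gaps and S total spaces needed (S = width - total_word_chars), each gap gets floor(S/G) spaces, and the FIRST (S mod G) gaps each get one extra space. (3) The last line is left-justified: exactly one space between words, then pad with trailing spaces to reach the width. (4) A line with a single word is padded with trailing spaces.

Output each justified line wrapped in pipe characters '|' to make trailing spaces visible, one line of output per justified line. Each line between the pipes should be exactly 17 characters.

Line 1: ['dolphin', 'I', 'fox'] (min_width=13, slack=4)
Line 2: ['ocean', 'violin'] (min_width=12, slack=5)
Line 3: ['small', 'metal'] (min_width=11, slack=6)
Line 4: ['gentle', 'pencil'] (min_width=13, slack=4)
Line 5: ['robot', 'and', 'river'] (min_width=15, slack=2)

Answer: |dolphin   I   fox|
|ocean      violin|
|small       metal|
|gentle     pencil|
|robot and river  |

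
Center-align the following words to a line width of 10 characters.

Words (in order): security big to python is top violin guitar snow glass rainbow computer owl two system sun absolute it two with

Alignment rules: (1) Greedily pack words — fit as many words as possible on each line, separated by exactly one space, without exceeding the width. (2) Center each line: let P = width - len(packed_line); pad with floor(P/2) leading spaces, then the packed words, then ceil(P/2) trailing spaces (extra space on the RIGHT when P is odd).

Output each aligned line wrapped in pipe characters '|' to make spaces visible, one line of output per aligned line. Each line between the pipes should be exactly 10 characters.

Line 1: ['security'] (min_width=8, slack=2)
Line 2: ['big', 'to'] (min_width=6, slack=4)
Line 3: ['python', 'is'] (min_width=9, slack=1)
Line 4: ['top', 'violin'] (min_width=10, slack=0)
Line 5: ['guitar'] (min_width=6, slack=4)
Line 6: ['snow', 'glass'] (min_width=10, slack=0)
Line 7: ['rainbow'] (min_width=7, slack=3)
Line 8: ['computer'] (min_width=8, slack=2)
Line 9: ['owl', 'two'] (min_width=7, slack=3)
Line 10: ['system', 'sun'] (min_width=10, slack=0)
Line 11: ['absolute'] (min_width=8, slack=2)
Line 12: ['it', 'two'] (min_width=6, slack=4)
Line 13: ['with'] (min_width=4, slack=6)

Answer: | security |
|  big to  |
|python is |
|top violin|
|  guitar  |
|snow glass|
| rainbow  |
| computer |
| owl two  |
|system sun|
| absolute |
|  it two  |
|   with   |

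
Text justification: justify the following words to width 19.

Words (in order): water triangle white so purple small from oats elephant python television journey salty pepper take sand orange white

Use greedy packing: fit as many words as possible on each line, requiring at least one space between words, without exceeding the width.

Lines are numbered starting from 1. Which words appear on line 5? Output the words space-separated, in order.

Answer: television journey

Derivation:
Line 1: ['water', 'triangle'] (min_width=14, slack=5)
Line 2: ['white', 'so', 'purple'] (min_width=15, slack=4)
Line 3: ['small', 'from', 'oats'] (min_width=15, slack=4)
Line 4: ['elephant', 'python'] (min_width=15, slack=4)
Line 5: ['television', 'journey'] (min_width=18, slack=1)
Line 6: ['salty', 'pepper', 'take'] (min_width=17, slack=2)
Line 7: ['sand', 'orange', 'white'] (min_width=17, slack=2)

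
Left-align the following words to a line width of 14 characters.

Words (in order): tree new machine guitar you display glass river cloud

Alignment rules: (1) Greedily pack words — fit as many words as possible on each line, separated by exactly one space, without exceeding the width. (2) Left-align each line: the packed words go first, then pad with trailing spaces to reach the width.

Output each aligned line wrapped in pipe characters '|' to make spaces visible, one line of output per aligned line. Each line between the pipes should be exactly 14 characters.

Line 1: ['tree', 'new'] (min_width=8, slack=6)
Line 2: ['machine', 'guitar'] (min_width=14, slack=0)
Line 3: ['you', 'display'] (min_width=11, slack=3)
Line 4: ['glass', 'river'] (min_width=11, slack=3)
Line 5: ['cloud'] (min_width=5, slack=9)

Answer: |tree new      |
|machine guitar|
|you display   |
|glass river   |
|cloud         |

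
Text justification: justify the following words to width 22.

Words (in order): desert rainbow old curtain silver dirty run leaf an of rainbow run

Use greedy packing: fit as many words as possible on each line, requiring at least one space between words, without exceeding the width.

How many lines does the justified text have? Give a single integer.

Answer: 4

Derivation:
Line 1: ['desert', 'rainbow', 'old'] (min_width=18, slack=4)
Line 2: ['curtain', 'silver', 'dirty'] (min_width=20, slack=2)
Line 3: ['run', 'leaf', 'an', 'of', 'rainbow'] (min_width=22, slack=0)
Line 4: ['run'] (min_width=3, slack=19)
Total lines: 4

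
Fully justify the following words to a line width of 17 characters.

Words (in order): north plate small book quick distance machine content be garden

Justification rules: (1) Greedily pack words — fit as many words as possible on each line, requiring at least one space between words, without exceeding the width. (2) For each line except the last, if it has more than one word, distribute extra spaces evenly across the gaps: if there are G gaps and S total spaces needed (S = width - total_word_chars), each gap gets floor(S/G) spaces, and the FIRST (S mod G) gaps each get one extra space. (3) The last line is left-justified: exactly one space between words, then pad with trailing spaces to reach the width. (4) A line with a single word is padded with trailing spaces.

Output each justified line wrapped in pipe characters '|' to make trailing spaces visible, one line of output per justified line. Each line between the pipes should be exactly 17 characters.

Answer: |north plate small|
|book        quick|
|distance  machine|
|content be garden|

Derivation:
Line 1: ['north', 'plate', 'small'] (min_width=17, slack=0)
Line 2: ['book', 'quick'] (min_width=10, slack=7)
Line 3: ['distance', 'machine'] (min_width=16, slack=1)
Line 4: ['content', 'be', 'garden'] (min_width=17, slack=0)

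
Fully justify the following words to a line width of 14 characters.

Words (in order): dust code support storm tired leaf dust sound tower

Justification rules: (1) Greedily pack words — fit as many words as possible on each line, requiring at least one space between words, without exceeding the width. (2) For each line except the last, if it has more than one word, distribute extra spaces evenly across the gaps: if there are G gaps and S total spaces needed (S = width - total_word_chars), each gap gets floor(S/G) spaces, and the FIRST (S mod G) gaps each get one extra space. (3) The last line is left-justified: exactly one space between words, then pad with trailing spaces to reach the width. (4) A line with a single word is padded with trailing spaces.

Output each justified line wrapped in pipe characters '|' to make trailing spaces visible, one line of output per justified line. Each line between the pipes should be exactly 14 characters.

Answer: |dust      code|
|support  storm|
|tired     leaf|
|dust     sound|
|tower         |

Derivation:
Line 1: ['dust', 'code'] (min_width=9, slack=5)
Line 2: ['support', 'storm'] (min_width=13, slack=1)
Line 3: ['tired', 'leaf'] (min_width=10, slack=4)
Line 4: ['dust', 'sound'] (min_width=10, slack=4)
Line 5: ['tower'] (min_width=5, slack=9)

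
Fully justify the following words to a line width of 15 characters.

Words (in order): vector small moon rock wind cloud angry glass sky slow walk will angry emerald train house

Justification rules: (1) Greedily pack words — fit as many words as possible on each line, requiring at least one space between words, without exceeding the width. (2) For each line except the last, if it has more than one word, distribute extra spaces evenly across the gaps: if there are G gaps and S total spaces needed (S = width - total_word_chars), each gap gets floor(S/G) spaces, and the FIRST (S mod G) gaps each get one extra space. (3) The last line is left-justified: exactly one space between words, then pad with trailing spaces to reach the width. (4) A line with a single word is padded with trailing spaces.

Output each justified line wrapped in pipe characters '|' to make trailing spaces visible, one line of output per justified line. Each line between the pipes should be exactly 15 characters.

Line 1: ['vector', 'small'] (min_width=12, slack=3)
Line 2: ['moon', 'rock', 'wind'] (min_width=14, slack=1)
Line 3: ['cloud', 'angry'] (min_width=11, slack=4)
Line 4: ['glass', 'sky', 'slow'] (min_width=14, slack=1)
Line 5: ['walk', 'will', 'angry'] (min_width=15, slack=0)
Line 6: ['emerald', 'train'] (min_width=13, slack=2)
Line 7: ['house'] (min_width=5, slack=10)

Answer: |vector    small|
|moon  rock wind|
|cloud     angry|
|glass  sky slow|
|walk will angry|
|emerald   train|
|house          |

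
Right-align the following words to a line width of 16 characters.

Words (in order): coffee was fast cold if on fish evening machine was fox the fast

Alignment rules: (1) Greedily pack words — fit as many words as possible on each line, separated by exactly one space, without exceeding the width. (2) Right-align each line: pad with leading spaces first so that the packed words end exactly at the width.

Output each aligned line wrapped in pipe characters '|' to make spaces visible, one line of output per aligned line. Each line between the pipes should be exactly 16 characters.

Line 1: ['coffee', 'was', 'fast'] (min_width=15, slack=1)
Line 2: ['cold', 'if', 'on', 'fish'] (min_width=15, slack=1)
Line 3: ['evening', 'machine'] (min_width=15, slack=1)
Line 4: ['was', 'fox', 'the', 'fast'] (min_width=16, slack=0)

Answer: | coffee was fast|
| cold if on fish|
| evening machine|
|was fox the fast|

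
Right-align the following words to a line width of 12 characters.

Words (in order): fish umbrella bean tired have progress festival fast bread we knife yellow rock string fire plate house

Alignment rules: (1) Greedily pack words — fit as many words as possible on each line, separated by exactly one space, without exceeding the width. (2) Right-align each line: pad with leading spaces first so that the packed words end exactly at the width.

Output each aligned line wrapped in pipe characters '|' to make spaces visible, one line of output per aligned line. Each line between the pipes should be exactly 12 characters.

Line 1: ['fish'] (min_width=4, slack=8)
Line 2: ['umbrella'] (min_width=8, slack=4)
Line 3: ['bean', 'tired'] (min_width=10, slack=2)
Line 4: ['have'] (min_width=4, slack=8)
Line 5: ['progress'] (min_width=8, slack=4)
Line 6: ['festival'] (min_width=8, slack=4)
Line 7: ['fast', 'bread'] (min_width=10, slack=2)
Line 8: ['we', 'knife'] (min_width=8, slack=4)
Line 9: ['yellow', 'rock'] (min_width=11, slack=1)
Line 10: ['string', 'fire'] (min_width=11, slack=1)
Line 11: ['plate', 'house'] (min_width=11, slack=1)

Answer: |        fish|
|    umbrella|
|  bean tired|
|        have|
|    progress|
|    festival|
|  fast bread|
|    we knife|
| yellow rock|
| string fire|
| plate house|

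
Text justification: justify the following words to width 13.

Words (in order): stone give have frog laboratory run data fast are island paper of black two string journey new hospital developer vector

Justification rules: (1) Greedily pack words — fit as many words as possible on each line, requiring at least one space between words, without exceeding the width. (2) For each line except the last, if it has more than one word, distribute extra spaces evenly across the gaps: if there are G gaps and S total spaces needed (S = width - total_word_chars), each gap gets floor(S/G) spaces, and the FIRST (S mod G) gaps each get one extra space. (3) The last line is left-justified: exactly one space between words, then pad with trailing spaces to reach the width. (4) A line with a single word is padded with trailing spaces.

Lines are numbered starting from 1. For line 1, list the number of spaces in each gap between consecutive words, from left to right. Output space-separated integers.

Line 1: ['stone', 'give'] (min_width=10, slack=3)
Line 2: ['have', 'frog'] (min_width=9, slack=4)
Line 3: ['laboratory'] (min_width=10, slack=3)
Line 4: ['run', 'data', 'fast'] (min_width=13, slack=0)
Line 5: ['are', 'island'] (min_width=10, slack=3)
Line 6: ['paper', 'of'] (min_width=8, slack=5)
Line 7: ['black', 'two'] (min_width=9, slack=4)
Line 8: ['string'] (min_width=6, slack=7)
Line 9: ['journey', 'new'] (min_width=11, slack=2)
Line 10: ['hospital'] (min_width=8, slack=5)
Line 11: ['developer'] (min_width=9, slack=4)
Line 12: ['vector'] (min_width=6, slack=7)

Answer: 4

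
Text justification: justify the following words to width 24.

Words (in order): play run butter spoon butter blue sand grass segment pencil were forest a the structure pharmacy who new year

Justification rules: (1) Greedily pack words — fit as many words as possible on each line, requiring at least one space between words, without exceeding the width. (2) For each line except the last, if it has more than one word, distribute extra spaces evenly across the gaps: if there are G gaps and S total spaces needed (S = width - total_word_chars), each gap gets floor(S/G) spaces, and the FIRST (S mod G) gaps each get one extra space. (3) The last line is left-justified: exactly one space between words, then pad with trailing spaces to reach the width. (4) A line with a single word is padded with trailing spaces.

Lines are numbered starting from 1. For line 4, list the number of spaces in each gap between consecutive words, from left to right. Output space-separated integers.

Line 1: ['play', 'run', 'butter', 'spoon'] (min_width=21, slack=3)
Line 2: ['butter', 'blue', 'sand', 'grass'] (min_width=22, slack=2)
Line 3: ['segment', 'pencil', 'were'] (min_width=19, slack=5)
Line 4: ['forest', 'a', 'the', 'structure'] (min_width=22, slack=2)
Line 5: ['pharmacy', 'who', 'new', 'year'] (min_width=21, slack=3)

Answer: 2 2 1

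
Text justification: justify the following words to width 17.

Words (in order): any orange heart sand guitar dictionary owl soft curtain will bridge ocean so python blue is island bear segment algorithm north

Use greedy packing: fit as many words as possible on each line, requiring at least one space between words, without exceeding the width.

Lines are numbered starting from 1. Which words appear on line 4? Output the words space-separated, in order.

Answer: soft curtain will

Derivation:
Line 1: ['any', 'orange', 'heart'] (min_width=16, slack=1)
Line 2: ['sand', 'guitar'] (min_width=11, slack=6)
Line 3: ['dictionary', 'owl'] (min_width=14, slack=3)
Line 4: ['soft', 'curtain', 'will'] (min_width=17, slack=0)
Line 5: ['bridge', 'ocean', 'so'] (min_width=15, slack=2)
Line 6: ['python', 'blue', 'is'] (min_width=14, slack=3)
Line 7: ['island', 'bear'] (min_width=11, slack=6)
Line 8: ['segment', 'algorithm'] (min_width=17, slack=0)
Line 9: ['north'] (min_width=5, slack=12)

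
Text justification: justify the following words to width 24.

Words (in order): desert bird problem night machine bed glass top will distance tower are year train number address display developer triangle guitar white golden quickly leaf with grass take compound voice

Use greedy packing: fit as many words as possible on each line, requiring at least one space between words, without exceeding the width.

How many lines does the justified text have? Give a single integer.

Line 1: ['desert', 'bird', 'problem'] (min_width=19, slack=5)
Line 2: ['night', 'machine', 'bed', 'glass'] (min_width=23, slack=1)
Line 3: ['top', 'will', 'distance', 'tower'] (min_width=23, slack=1)
Line 4: ['are', 'year', 'train', 'number'] (min_width=21, slack=3)
Line 5: ['address', 'display'] (min_width=15, slack=9)
Line 6: ['developer', 'triangle'] (min_width=18, slack=6)
Line 7: ['guitar', 'white', 'golden'] (min_width=19, slack=5)
Line 8: ['quickly', 'leaf', 'with', 'grass'] (min_width=23, slack=1)
Line 9: ['take', 'compound', 'voice'] (min_width=19, slack=5)
Total lines: 9

Answer: 9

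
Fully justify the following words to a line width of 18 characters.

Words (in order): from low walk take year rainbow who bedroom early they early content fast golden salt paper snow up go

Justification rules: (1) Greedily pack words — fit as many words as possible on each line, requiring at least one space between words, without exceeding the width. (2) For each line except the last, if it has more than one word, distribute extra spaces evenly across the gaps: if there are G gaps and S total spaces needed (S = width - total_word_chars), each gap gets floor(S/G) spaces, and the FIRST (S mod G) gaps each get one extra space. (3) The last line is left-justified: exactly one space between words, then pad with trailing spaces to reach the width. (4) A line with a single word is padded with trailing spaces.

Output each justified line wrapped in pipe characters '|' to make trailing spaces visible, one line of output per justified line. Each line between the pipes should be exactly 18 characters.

Line 1: ['from', 'low', 'walk', 'take'] (min_width=18, slack=0)
Line 2: ['year', 'rainbow', 'who'] (min_width=16, slack=2)
Line 3: ['bedroom', 'early', 'they'] (min_width=18, slack=0)
Line 4: ['early', 'content', 'fast'] (min_width=18, slack=0)
Line 5: ['golden', 'salt', 'paper'] (min_width=17, slack=1)
Line 6: ['snow', 'up', 'go'] (min_width=10, slack=8)

Answer: |from low walk take|
|year  rainbow  who|
|bedroom early they|
|early content fast|
|golden  salt paper|
|snow up go        |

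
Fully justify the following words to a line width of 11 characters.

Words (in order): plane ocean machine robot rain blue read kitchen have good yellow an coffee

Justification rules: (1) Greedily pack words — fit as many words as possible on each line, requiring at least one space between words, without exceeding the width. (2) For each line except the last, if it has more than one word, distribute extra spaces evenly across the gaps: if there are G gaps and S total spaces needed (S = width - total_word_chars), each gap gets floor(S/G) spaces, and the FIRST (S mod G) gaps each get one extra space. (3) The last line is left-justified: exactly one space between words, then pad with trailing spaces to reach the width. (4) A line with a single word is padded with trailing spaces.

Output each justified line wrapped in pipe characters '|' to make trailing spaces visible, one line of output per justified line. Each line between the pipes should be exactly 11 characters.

Answer: |plane ocean|
|machine    |
|robot  rain|
|blue   read|
|kitchen    |
|have   good|
|yellow   an|
|coffee     |

Derivation:
Line 1: ['plane', 'ocean'] (min_width=11, slack=0)
Line 2: ['machine'] (min_width=7, slack=4)
Line 3: ['robot', 'rain'] (min_width=10, slack=1)
Line 4: ['blue', 'read'] (min_width=9, slack=2)
Line 5: ['kitchen'] (min_width=7, slack=4)
Line 6: ['have', 'good'] (min_width=9, slack=2)
Line 7: ['yellow', 'an'] (min_width=9, slack=2)
Line 8: ['coffee'] (min_width=6, slack=5)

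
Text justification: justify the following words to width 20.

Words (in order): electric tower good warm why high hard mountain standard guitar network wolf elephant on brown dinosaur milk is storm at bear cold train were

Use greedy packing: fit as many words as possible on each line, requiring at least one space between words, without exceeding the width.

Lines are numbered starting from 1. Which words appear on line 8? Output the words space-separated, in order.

Answer: train were

Derivation:
Line 1: ['electric', 'tower', 'good'] (min_width=19, slack=1)
Line 2: ['warm', 'why', 'high', 'hard'] (min_width=18, slack=2)
Line 3: ['mountain', 'standard'] (min_width=17, slack=3)
Line 4: ['guitar', 'network', 'wolf'] (min_width=19, slack=1)
Line 5: ['elephant', 'on', 'brown'] (min_width=17, slack=3)
Line 6: ['dinosaur', 'milk', 'is'] (min_width=16, slack=4)
Line 7: ['storm', 'at', 'bear', 'cold'] (min_width=18, slack=2)
Line 8: ['train', 'were'] (min_width=10, slack=10)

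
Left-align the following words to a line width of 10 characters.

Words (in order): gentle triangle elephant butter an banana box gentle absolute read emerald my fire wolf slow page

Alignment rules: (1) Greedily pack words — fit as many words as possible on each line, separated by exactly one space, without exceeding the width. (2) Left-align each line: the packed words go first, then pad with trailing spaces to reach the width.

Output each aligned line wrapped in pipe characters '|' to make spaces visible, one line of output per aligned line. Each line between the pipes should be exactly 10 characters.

Answer: |gentle    |
|triangle  |
|elephant  |
|butter an |
|banana box|
|gentle    |
|absolute  |
|read      |
|emerald my|
|fire wolf |
|slow page |

Derivation:
Line 1: ['gentle'] (min_width=6, slack=4)
Line 2: ['triangle'] (min_width=8, slack=2)
Line 3: ['elephant'] (min_width=8, slack=2)
Line 4: ['butter', 'an'] (min_width=9, slack=1)
Line 5: ['banana', 'box'] (min_width=10, slack=0)
Line 6: ['gentle'] (min_width=6, slack=4)
Line 7: ['absolute'] (min_width=8, slack=2)
Line 8: ['read'] (min_width=4, slack=6)
Line 9: ['emerald', 'my'] (min_width=10, slack=0)
Line 10: ['fire', 'wolf'] (min_width=9, slack=1)
Line 11: ['slow', 'page'] (min_width=9, slack=1)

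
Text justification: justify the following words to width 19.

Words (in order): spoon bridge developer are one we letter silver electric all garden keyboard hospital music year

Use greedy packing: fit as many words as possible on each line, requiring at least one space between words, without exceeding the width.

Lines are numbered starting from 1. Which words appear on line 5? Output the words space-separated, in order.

Answer: keyboard hospital

Derivation:
Line 1: ['spoon', 'bridge'] (min_width=12, slack=7)
Line 2: ['developer', 'are', 'one'] (min_width=17, slack=2)
Line 3: ['we', 'letter', 'silver'] (min_width=16, slack=3)
Line 4: ['electric', 'all', 'garden'] (min_width=19, slack=0)
Line 5: ['keyboard', 'hospital'] (min_width=17, slack=2)
Line 6: ['music', 'year'] (min_width=10, slack=9)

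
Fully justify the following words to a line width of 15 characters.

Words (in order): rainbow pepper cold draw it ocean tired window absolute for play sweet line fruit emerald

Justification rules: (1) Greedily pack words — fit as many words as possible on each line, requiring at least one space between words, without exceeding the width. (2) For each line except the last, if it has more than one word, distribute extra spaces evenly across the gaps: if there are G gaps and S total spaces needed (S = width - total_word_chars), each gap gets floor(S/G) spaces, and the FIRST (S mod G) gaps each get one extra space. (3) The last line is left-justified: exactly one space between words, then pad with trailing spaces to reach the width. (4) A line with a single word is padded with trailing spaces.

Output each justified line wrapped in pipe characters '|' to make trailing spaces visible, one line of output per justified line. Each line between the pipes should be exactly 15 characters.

Answer: |rainbow  pepper|
|cold   draw  it|
|ocean     tired|
|window absolute|
|for  play sweet|
|line      fruit|
|emerald        |

Derivation:
Line 1: ['rainbow', 'pepper'] (min_width=14, slack=1)
Line 2: ['cold', 'draw', 'it'] (min_width=12, slack=3)
Line 3: ['ocean', 'tired'] (min_width=11, slack=4)
Line 4: ['window', 'absolute'] (min_width=15, slack=0)
Line 5: ['for', 'play', 'sweet'] (min_width=14, slack=1)
Line 6: ['line', 'fruit'] (min_width=10, slack=5)
Line 7: ['emerald'] (min_width=7, slack=8)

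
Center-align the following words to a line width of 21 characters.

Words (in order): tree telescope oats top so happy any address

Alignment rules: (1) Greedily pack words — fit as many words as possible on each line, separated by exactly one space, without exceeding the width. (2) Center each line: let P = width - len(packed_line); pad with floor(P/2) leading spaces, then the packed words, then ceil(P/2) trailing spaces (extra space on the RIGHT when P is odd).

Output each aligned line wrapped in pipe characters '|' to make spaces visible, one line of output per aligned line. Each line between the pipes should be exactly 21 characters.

Answer: | tree telescope oats |
|  top so happy any   |
|       address       |

Derivation:
Line 1: ['tree', 'telescope', 'oats'] (min_width=19, slack=2)
Line 2: ['top', 'so', 'happy', 'any'] (min_width=16, slack=5)
Line 3: ['address'] (min_width=7, slack=14)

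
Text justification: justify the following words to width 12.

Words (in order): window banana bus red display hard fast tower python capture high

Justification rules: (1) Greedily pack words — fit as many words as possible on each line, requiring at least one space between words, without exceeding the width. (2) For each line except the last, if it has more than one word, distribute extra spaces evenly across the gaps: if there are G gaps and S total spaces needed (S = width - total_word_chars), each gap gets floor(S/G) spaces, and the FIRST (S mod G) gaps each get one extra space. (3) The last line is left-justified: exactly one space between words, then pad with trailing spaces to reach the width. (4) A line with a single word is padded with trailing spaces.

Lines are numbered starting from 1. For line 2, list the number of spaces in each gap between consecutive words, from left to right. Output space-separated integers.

Answer: 3

Derivation:
Line 1: ['window'] (min_width=6, slack=6)
Line 2: ['banana', 'bus'] (min_width=10, slack=2)
Line 3: ['red', 'display'] (min_width=11, slack=1)
Line 4: ['hard', 'fast'] (min_width=9, slack=3)
Line 5: ['tower', 'python'] (min_width=12, slack=0)
Line 6: ['capture', 'high'] (min_width=12, slack=0)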